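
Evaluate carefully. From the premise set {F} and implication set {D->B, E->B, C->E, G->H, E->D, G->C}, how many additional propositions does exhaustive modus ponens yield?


Initial facts: {F}
Apply modus ponens to closure:
  (no implication fires)
Final known: {F}
New propositions: {(none)}
Count = 0

0


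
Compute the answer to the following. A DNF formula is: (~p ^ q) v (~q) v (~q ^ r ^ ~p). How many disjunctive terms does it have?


A DNF formula is a disjunction of terms (conjunctions).
Terms are separated by v.
Counting the disjuncts: 3 terms.

3


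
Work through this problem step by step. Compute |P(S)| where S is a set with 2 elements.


The power set of a set with n elements has 2^n elements.
|P(S)| = 2^2 = 4

4


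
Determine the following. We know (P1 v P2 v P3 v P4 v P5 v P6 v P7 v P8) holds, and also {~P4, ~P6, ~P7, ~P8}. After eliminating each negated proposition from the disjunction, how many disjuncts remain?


Original disjuncts (8): P1, P2, P3, P4, P5, P6, P7, P8
Negated (eliminate): ~P4, ~P6, ~P7, ~P8
Remaining disjuncts: P1, P2, P3, P5
Count = 8 - 4 = 4

4


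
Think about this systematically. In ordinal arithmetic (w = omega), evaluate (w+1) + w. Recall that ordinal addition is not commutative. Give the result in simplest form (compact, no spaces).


Compute (w+1) + w.
Ordinal + is associative but NOT commutative; for finite n>0, n + w = w but w + n stays w+n.
(w+1) + w = w + (1+w) = w + w = w*2 (the finite tail 1 is absorbed by the right w).
Result = w*2

w*2


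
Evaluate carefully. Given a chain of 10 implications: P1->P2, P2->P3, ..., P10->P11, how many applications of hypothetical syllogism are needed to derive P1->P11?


With 10 implications in a chain connecting 11 propositions:
P1->P2, P2->P3, ..., P10->P11
Steps needed = (number of implications) - 1 = 10 - 1 = 9

9


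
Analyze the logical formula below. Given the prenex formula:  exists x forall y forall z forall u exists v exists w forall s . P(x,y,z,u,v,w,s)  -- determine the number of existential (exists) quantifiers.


Quantifier prefix: exists x forall y forall z forall u exists v exists w forall s
Mark each quantifier type:
  E U U U E E U
Universal count = 4, Existential count = 3
Asked for existential (exists) quantifiers: 3

3


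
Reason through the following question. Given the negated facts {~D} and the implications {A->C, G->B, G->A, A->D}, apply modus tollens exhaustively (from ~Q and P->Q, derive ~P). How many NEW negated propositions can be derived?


Initial negated facts: {~D}
Apply modus tollens to closure:
  ~D and A->D  =>  ~A
  ~A and G->A  =>  ~G
Final negated: {~A, ~D, ~G}
New negations: {~A, ~G}
Count = 2

2


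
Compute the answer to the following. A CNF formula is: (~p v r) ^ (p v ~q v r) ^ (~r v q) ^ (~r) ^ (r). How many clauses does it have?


A CNF formula is a conjunction of clauses.
Clauses are separated by ^.
Counting the conjuncts: 5 clauses.

5


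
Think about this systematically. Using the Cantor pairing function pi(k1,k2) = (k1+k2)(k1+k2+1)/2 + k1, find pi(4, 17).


k1 + k2 = 21
(k1+k2)(k1+k2+1)/2 = 21 * 22 / 2 = 231
pi = 231 + 4 = 235

235


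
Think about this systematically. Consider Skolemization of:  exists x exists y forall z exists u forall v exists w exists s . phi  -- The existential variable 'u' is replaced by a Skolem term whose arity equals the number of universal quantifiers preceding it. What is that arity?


Quantifier prefix: exists x exists y forall z exists u forall v exists w exists s
'u' is existentially quantified at position 4.
Universal variables preceding it: z
Skolem function arity = 1

1


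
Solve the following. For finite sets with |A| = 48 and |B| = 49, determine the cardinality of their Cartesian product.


The Cartesian product A x B contains all ordered pairs (a, b).
|A x B| = |A| * |B| = 48 * 49 = 2352

2352


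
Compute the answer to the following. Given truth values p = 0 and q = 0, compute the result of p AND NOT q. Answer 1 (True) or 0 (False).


p = 0, q = 0
Operation: p AND NOT q
Evaluate: 0 AND NOT 0 = 0

0


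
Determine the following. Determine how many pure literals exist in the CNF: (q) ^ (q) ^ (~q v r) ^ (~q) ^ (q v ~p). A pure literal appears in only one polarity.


Check each variable for pure literal status:
p: pure negative
q: mixed (not pure)
r: pure positive
Pure literal count = 2

2


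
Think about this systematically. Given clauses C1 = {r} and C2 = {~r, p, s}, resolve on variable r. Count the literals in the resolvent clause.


Remove r from C1 and ~r from C2.
C1 remainder: {}
C2 remainder: {p, s}
Union (resolvent): {p, s}
Resolvent has 2 literal(s).

2


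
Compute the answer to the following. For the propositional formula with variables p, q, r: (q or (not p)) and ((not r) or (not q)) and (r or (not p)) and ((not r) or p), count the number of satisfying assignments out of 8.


Evaluate all 8 assignments for p, q, r:
p=0, q=0, r=0: 1
p=0, q=0, r=1: 0
p=0, q=1, r=0: 1
p=0, q=1, r=1: 0
p=1, q=0, r=0: 0
p=1, q=0, r=1: 0
p=1, q=1, r=0: 0
p=1, q=1, r=1: 0
Satisfying count = 2

2


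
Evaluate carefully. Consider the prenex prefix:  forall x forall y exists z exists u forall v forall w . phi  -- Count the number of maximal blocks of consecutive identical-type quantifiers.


Quantifier-type sequence: A A E E A A  (A=forall, E=exists)
Group into maximal same-type runs:
  Ax2 | Ex2 | Ax2
Number of blocks = 3

3


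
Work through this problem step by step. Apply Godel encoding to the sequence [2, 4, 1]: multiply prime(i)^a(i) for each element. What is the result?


Encode each element as an exponent of the corresponding prime:
  2^2 = 4
  3^4 = 81
  5^1 = 5
Product = 4 * 81 * 5 = 1620

1620


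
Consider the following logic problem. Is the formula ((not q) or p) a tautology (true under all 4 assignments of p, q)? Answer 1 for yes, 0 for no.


Check all 4 assignments:
p=0, q=0: 1
p=0, q=1: 0
p=1, q=0: 1
p=1, q=1: 1
Satisfying count = 3/4.
Tautology iff count = 4: no.

0


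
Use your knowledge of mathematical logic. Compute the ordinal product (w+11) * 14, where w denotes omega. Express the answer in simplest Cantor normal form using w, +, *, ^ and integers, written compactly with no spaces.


Compute (w+11) * 14.
Ordinal * is associative and left-distributive over +, but NOT commutative; for finite n>1, n*w = w but w*n stays w*n.
(w+11) * 14 = (w+11) repeated 14 times. Each intermediate +11 is absorbed by the following w; only the last survives: w*14+11.
Result = w*14+11

w*14+11


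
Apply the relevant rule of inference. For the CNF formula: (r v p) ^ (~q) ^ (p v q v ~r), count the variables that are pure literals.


Check each variable for pure literal status:
p: pure positive
q: mixed (not pure)
r: mixed (not pure)
Pure literal count = 1

1


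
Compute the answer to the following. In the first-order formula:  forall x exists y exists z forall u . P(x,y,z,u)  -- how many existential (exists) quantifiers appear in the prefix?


Quantifier prefix: forall x exists y exists z forall u
Mark each quantifier type:
  U E E U
Universal count = 2, Existential count = 2
Asked for existential (exists) quantifiers: 2

2


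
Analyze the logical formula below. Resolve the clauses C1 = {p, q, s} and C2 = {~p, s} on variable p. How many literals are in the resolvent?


Remove p from C1 and ~p from C2.
C1 remainder: {q, s}
C2 remainder: {s}
Union (resolvent): {q, s}
Resolvent has 2 literal(s).

2


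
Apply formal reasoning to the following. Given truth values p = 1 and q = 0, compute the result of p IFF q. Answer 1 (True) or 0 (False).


p = 1, q = 0
Operation: p IFF q
Evaluate: 1 IFF 0 = 0

0


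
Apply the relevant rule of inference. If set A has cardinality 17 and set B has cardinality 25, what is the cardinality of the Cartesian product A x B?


The Cartesian product A x B contains all ordered pairs (a, b).
|A x B| = |A| * |B| = 17 * 25 = 425

425


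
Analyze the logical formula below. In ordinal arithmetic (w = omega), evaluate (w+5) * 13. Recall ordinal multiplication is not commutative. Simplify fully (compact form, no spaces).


Compute (w+5) * 13.
Ordinal * is associative and left-distributive over +, but NOT commutative; for finite n>1, n*w = w but w*n stays w*n.
(w+5) * 13 = (w+5) repeated 13 times. Each intermediate +5 is absorbed by the following w; only the last survives: w*13+5.
Result = w*13+5

w*13+5


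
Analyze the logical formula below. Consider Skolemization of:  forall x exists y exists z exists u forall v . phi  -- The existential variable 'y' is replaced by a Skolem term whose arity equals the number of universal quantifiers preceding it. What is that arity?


Quantifier prefix: forall x exists y exists z exists u forall v
'y' is existentially quantified at position 2.
Universal variables preceding it: x
Skolem function arity = 1

1


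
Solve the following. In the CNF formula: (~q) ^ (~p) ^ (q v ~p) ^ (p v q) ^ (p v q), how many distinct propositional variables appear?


Identify each variable that appears in the formula.
Variables found: p, q
Count = 2

2


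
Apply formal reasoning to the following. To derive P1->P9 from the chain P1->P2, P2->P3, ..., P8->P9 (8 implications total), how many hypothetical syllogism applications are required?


With 8 implications in a chain connecting 9 propositions:
P1->P2, P2->P3, ..., P8->P9
Steps needed = (number of implications) - 1 = 8 - 1 = 7

7


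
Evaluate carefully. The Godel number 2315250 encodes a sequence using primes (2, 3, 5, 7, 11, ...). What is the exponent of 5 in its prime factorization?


Factorize 2315250 by dividing by 5 repeatedly.
Division steps: 5 divides 2315250 exactly 3 time(s).
Exponent of 5 = 3

3


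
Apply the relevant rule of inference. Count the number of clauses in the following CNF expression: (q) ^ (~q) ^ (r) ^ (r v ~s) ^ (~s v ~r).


A CNF formula is a conjunction of clauses.
Clauses are separated by ^.
Counting the conjuncts: 5 clauses.

5


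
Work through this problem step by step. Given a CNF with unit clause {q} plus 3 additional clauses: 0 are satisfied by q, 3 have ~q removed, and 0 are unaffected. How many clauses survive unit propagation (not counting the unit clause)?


Satisfied (removed): 0
Shortened (remain): 3
Unchanged (remain): 0
Remaining = 3 + 0 = 3

3


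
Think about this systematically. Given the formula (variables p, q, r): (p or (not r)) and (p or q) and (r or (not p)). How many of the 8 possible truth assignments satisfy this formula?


Evaluate all 8 assignments for p, q, r:
p=0, q=0, r=0: 0
p=0, q=0, r=1: 0
p=0, q=1, r=0: 1
p=0, q=1, r=1: 0
p=1, q=0, r=0: 0
p=1, q=0, r=1: 1
p=1, q=1, r=0: 0
p=1, q=1, r=1: 1
Satisfying count = 3

3


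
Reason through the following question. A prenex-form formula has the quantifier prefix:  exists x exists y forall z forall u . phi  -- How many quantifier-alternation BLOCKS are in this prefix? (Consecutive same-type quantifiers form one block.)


Quantifier-type sequence: E E A A  (A=forall, E=exists)
Group into maximal same-type runs:
  Ex2 | Ax2
Number of blocks = 2

2


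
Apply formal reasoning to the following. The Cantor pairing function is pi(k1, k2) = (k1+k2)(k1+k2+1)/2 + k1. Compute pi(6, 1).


k1 + k2 = 7
(k1+k2)(k1+k2+1)/2 = 7 * 8 / 2 = 28
pi = 28 + 6 = 34

34


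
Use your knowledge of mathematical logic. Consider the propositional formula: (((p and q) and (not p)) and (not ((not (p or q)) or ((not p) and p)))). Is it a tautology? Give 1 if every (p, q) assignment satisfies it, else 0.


Check all 4 assignments:
p=0, q=0: 0
p=0, q=1: 0
p=1, q=0: 0
p=1, q=1: 0
Satisfying count = 0/4.
Tautology iff count = 4: no.

0


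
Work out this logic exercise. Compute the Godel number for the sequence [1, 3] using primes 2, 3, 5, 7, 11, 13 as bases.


Encode each element as an exponent of the corresponding prime:
  2^1 = 2
  3^3 = 27
Product = 2 * 27 = 54

54


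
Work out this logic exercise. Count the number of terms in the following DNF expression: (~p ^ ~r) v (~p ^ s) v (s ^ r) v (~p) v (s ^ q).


A DNF formula is a disjunction of terms (conjunctions).
Terms are separated by v.
Counting the disjuncts: 5 terms.

5


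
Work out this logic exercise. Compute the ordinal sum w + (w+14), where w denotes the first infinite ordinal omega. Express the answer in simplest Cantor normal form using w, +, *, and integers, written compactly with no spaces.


Compute w + (w+14).
Ordinal + is associative but NOT commutative; for finite n>0, n + w = w but w + n stays w+n.
w + (w+14) = (w+w) + 14 = w*2+14.
Result = w*2+14

w*2+14


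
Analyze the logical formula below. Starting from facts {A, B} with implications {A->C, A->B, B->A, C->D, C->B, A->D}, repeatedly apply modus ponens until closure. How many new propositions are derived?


Initial facts: {A, B}
Apply modus ponens to closure:
  A and A->C  =>  C
  C and C->D  =>  D
Final known: {A, B, C, D}
New propositions: {C, D}
Count = 2

2


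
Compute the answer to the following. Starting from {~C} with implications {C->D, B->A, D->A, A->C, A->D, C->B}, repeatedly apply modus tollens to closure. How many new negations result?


Initial negated facts: {~C}
Apply modus tollens to closure:
  ~C and A->C  =>  ~A
  ~A and B->A  =>  ~B
  ~A and D->A  =>  ~D
Final negated: {~A, ~B, ~C, ~D}
New negations: {~A, ~B, ~D}
Count = 3

3


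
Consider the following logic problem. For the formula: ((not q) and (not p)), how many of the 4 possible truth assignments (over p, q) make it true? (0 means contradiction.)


Check all 4 assignments:
p=0, q=0: 1
p=0, q=1: 0
p=1, q=0: 0
p=1, q=1: 0
Count of True = 1

1


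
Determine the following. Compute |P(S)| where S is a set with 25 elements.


The power set of a set with n elements has 2^n elements.
|P(S)| = 2^25 = 33554432

33554432


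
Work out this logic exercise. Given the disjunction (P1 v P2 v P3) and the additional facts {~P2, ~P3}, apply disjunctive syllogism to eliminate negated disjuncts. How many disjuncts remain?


Original disjuncts (3): P1, P2, P3
Negated (eliminate): ~P2, ~P3
Remaining disjuncts: P1
Count = 3 - 2 = 1

1


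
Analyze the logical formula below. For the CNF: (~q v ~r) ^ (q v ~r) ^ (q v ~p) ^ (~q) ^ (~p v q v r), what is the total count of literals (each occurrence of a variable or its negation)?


Counting literals in each clause:
Clause 1: 2 literal(s)
Clause 2: 2 literal(s)
Clause 3: 2 literal(s)
Clause 4: 1 literal(s)
Clause 5: 3 literal(s)
Total = 10

10


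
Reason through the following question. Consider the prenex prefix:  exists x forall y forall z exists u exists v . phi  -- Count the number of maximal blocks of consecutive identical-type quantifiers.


Quantifier-type sequence: E A A E E  (A=forall, E=exists)
Group into maximal same-type runs:
  Ex1 | Ax2 | Ex2
Number of blocks = 3

3


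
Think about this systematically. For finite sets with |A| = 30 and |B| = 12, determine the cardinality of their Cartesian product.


The Cartesian product A x B contains all ordered pairs (a, b).
|A x B| = |A| * |B| = 30 * 12 = 360

360


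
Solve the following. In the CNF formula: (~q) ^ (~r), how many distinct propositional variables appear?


Identify each variable that appears in the formula.
Variables found: q, r
Count = 2

2


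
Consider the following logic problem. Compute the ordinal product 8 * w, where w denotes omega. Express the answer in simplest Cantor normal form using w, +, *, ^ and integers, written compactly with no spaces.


Compute 8 * w.
Ordinal * is associative and left-distributive over +, but NOT commutative; for finite n>1, n*w = w but w*n stays w*n.
For finite n>0, n * w = sup{n*k : k<w} = w. So 8 * w = w.
Result = w

w


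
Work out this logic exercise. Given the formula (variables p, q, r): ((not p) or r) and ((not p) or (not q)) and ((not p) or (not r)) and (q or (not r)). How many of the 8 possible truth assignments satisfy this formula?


Evaluate all 8 assignments for p, q, r:
p=0, q=0, r=0: 1
p=0, q=0, r=1: 0
p=0, q=1, r=0: 1
p=0, q=1, r=1: 1
p=1, q=0, r=0: 0
p=1, q=0, r=1: 0
p=1, q=1, r=0: 0
p=1, q=1, r=1: 0
Satisfying count = 3

3


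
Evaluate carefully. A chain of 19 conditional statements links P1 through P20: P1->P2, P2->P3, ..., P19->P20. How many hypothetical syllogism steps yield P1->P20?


With 19 implications in a chain connecting 20 propositions:
P1->P2, P2->P3, ..., P19->P20
Steps needed = (number of implications) - 1 = 19 - 1 = 18

18


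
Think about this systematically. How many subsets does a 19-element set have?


The power set of a set with n elements has 2^n elements.
|P(S)| = 2^19 = 524288

524288


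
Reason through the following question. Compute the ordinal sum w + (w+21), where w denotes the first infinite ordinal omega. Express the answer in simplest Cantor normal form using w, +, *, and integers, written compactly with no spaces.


Compute w + (w+21).
Ordinal + is associative but NOT commutative; for finite n>0, n + w = w but w + n stays w+n.
w + (w+21) = (w+w) + 21 = w*2+21.
Result = w*2+21

w*2+21


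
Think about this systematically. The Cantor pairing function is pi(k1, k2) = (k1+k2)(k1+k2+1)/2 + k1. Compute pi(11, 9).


k1 + k2 = 20
(k1+k2)(k1+k2+1)/2 = 20 * 21 / 2 = 210
pi = 210 + 11 = 221

221


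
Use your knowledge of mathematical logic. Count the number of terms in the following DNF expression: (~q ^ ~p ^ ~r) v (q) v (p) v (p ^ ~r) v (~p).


A DNF formula is a disjunction of terms (conjunctions).
Terms are separated by v.
Counting the disjuncts: 5 terms.

5


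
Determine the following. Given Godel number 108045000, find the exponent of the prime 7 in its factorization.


Factorize 108045000 by dividing by 7 repeatedly.
Division steps: 7 divides 108045000 exactly 4 time(s).
Exponent of 7 = 4

4


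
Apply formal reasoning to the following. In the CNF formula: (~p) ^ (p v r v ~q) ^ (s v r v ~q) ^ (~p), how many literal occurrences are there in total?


Counting literals in each clause:
Clause 1: 1 literal(s)
Clause 2: 3 literal(s)
Clause 3: 3 literal(s)
Clause 4: 1 literal(s)
Total = 8

8


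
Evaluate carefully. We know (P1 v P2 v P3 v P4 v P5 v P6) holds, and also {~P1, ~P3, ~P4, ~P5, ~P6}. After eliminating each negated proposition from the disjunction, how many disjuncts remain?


Original disjuncts (6): P1, P2, P3, P4, P5, P6
Negated (eliminate): ~P1, ~P3, ~P4, ~P5, ~P6
Remaining disjuncts: P2
Count = 6 - 5 = 1

1


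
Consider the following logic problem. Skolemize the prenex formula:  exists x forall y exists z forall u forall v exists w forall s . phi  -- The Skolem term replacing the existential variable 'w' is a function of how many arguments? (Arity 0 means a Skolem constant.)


Quantifier prefix: exists x forall y exists z forall u forall v exists w forall s
'w' is existentially quantified at position 6.
Universal variables preceding it: y, u, v
Skolem function arity = 3

3


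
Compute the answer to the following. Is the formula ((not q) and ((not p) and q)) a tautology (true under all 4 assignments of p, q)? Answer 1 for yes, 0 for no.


Check all 4 assignments:
p=0, q=0: 0
p=0, q=1: 0
p=1, q=0: 0
p=1, q=1: 0
Satisfying count = 0/4.
Tautology iff count = 4: no.

0


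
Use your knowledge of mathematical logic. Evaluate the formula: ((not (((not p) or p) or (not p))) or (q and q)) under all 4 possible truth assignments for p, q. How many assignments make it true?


Check all 4 assignments:
p=0, q=0: 0
p=0, q=1: 1
p=1, q=0: 0
p=1, q=1: 1
Count of True = 2

2


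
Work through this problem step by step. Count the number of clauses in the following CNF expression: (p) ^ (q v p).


A CNF formula is a conjunction of clauses.
Clauses are separated by ^.
Counting the conjuncts: 2 clauses.

2


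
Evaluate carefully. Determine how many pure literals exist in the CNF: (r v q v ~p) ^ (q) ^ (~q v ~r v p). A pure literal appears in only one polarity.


Check each variable for pure literal status:
p: mixed (not pure)
q: mixed (not pure)
r: mixed (not pure)
Pure literal count = 0

0


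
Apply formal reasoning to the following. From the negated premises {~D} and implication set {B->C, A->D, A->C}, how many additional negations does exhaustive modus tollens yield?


Initial negated facts: {~D}
Apply modus tollens to closure:
  ~D and A->D  =>  ~A
Final negated: {~A, ~D}
New negations: {~A}
Count = 1

1


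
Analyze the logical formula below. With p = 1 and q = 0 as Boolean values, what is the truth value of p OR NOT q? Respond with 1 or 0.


p = 1, q = 0
Operation: p OR NOT q
Evaluate: 1 OR NOT 0 = 1

1


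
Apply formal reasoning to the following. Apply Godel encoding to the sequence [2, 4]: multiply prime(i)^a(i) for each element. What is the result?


Encode each element as an exponent of the corresponding prime:
  2^2 = 4
  3^4 = 81
Product = 4 * 81 = 324

324


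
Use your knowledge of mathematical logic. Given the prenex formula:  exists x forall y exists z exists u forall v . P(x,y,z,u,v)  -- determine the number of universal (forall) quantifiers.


Quantifier prefix: exists x forall y exists z exists u forall v
Mark each quantifier type:
  E U E E U
Universal count = 2, Existential count = 3
Asked for universal (forall) quantifiers: 2

2


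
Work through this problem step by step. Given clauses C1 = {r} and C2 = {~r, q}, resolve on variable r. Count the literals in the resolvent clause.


Remove r from C1 and ~r from C2.
C1 remainder: {}
C2 remainder: {q}
Union (resolvent): {q}
Resolvent has 1 literal(s).

1


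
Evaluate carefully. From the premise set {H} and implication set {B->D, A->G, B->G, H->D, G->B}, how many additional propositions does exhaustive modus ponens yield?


Initial facts: {H}
Apply modus ponens to closure:
  H and H->D  =>  D
Final known: {D, H}
New propositions: {D}
Count = 1

1


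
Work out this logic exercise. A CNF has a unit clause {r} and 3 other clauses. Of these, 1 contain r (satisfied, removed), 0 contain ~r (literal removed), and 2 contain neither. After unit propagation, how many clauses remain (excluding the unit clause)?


Satisfied (removed): 1
Shortened (remain): 0
Unchanged (remain): 2
Remaining = 0 + 2 = 2

2


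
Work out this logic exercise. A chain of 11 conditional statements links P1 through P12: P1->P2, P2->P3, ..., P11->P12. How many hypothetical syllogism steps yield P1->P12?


With 11 implications in a chain connecting 12 propositions:
P1->P2, P2->P3, ..., P11->P12
Steps needed = (number of implications) - 1 = 11 - 1 = 10

10


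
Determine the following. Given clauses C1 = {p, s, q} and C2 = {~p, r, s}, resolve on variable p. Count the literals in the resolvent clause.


Remove p from C1 and ~p from C2.
C1 remainder: {s, q}
C2 remainder: {r, s}
Union (resolvent): {q, r, s}
Resolvent has 3 literal(s).

3


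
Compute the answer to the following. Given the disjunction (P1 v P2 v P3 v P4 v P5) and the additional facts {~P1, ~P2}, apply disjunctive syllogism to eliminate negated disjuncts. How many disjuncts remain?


Original disjuncts (5): P1, P2, P3, P4, P5
Negated (eliminate): ~P1, ~P2
Remaining disjuncts: P3, P4, P5
Count = 5 - 2 = 3

3


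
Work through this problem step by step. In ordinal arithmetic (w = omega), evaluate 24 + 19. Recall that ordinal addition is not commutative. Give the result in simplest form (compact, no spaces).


Compute 24 + 19.
Ordinal + is associative but NOT commutative; for finite n>0, n + w = w but w + n stays w+n.
Both operands finite; ordinal + agrees with natural +: 24 + 19 = 43.
Result = 43

43


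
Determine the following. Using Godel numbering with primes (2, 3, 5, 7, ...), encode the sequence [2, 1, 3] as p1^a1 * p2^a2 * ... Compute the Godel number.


Encode each element as an exponent of the corresponding prime:
  2^2 = 4
  3^1 = 3
  5^3 = 125
Product = 4 * 3 * 125 = 1500

1500


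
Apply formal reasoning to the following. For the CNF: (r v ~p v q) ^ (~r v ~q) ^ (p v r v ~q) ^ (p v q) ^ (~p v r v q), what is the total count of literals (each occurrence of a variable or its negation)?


Counting literals in each clause:
Clause 1: 3 literal(s)
Clause 2: 2 literal(s)
Clause 3: 3 literal(s)
Clause 4: 2 literal(s)
Clause 5: 3 literal(s)
Total = 13

13


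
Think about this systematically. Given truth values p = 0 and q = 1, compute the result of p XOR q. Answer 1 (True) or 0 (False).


p = 0, q = 1
Operation: p XOR q
Evaluate: 0 XOR 1 = 1

1


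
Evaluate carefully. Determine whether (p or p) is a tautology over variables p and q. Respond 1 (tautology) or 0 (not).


Check all 4 assignments:
p=0, q=0: 0
p=0, q=1: 0
p=1, q=0: 1
p=1, q=1: 1
Satisfying count = 2/4.
Tautology iff count = 4: no.

0


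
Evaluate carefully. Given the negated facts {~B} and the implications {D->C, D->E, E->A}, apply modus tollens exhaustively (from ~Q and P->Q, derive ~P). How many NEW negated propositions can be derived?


Initial negated facts: {~B}
Apply modus tollens to closure:
  (no implication fires)
Final negated: {~B}
New negations: {(none)}
Count = 0

0


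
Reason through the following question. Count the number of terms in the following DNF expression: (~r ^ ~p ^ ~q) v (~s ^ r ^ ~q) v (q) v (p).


A DNF formula is a disjunction of terms (conjunctions).
Terms are separated by v.
Counting the disjuncts: 4 terms.

4


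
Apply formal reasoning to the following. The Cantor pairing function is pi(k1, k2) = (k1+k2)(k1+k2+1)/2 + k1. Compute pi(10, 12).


k1 + k2 = 22
(k1+k2)(k1+k2+1)/2 = 22 * 23 / 2 = 253
pi = 253 + 10 = 263

263


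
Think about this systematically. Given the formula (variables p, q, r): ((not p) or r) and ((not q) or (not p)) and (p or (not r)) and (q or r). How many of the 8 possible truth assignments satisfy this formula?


Evaluate all 8 assignments for p, q, r:
p=0, q=0, r=0: 0
p=0, q=0, r=1: 0
p=0, q=1, r=0: 1
p=0, q=1, r=1: 0
p=1, q=0, r=0: 0
p=1, q=0, r=1: 1
p=1, q=1, r=0: 0
p=1, q=1, r=1: 0
Satisfying count = 2

2


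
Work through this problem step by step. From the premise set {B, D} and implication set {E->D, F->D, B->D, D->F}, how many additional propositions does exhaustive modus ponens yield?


Initial facts: {B, D}
Apply modus ponens to closure:
  D and D->F  =>  F
Final known: {B, D, F}
New propositions: {F}
Count = 1

1


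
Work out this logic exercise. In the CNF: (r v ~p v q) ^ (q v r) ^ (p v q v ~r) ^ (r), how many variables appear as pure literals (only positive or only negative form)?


Check each variable for pure literal status:
p: mixed (not pure)
q: pure positive
r: mixed (not pure)
Pure literal count = 1

1


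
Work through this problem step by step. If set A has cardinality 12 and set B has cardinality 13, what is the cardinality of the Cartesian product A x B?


The Cartesian product A x B contains all ordered pairs (a, b).
|A x B| = |A| * |B| = 12 * 13 = 156

156


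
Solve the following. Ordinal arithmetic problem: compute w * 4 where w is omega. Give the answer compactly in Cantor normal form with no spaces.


Compute w * 4.
Ordinal * is associative and left-distributive over +, but NOT commutative; for finite n>1, n*w = w but w*n stays w*n.
w * 4 means 4 copies of w concatenated: w*4.
Result = w*4

w*4


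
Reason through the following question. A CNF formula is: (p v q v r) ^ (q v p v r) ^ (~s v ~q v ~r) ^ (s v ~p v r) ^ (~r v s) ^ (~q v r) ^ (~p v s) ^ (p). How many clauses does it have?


A CNF formula is a conjunction of clauses.
Clauses are separated by ^.
Counting the conjuncts: 8 clauses.

8


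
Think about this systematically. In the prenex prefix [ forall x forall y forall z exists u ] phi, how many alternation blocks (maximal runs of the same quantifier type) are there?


Quantifier-type sequence: A A A E  (A=forall, E=exists)
Group into maximal same-type runs:
  Ax3 | Ex1
Number of blocks = 2

2


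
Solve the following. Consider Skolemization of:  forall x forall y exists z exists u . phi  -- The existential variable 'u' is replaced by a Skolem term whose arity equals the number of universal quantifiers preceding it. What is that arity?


Quantifier prefix: forall x forall y exists z exists u
'u' is existentially quantified at position 4.
Universal variables preceding it: x, y
Skolem function arity = 2

2


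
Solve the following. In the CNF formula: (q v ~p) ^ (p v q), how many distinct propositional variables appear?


Identify each variable that appears in the formula.
Variables found: p, q
Count = 2

2


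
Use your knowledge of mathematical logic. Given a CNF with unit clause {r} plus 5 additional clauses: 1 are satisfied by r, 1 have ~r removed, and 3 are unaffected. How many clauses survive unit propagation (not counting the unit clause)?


Satisfied (removed): 1
Shortened (remain): 1
Unchanged (remain): 3
Remaining = 1 + 3 = 4

4


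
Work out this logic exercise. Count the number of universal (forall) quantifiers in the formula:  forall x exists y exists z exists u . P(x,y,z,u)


Quantifier prefix: forall x exists y exists z exists u
Mark each quantifier type:
  U E E E
Universal count = 1, Existential count = 3
Asked for universal (forall) quantifiers: 1

1


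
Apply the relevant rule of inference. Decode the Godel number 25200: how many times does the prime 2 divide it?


Factorize 25200 by dividing by 2 repeatedly.
Division steps: 2 divides 25200 exactly 4 time(s).
Exponent of 2 = 4

4


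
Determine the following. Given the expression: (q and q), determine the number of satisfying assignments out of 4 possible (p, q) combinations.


Check all 4 assignments:
p=0, q=0: 0
p=0, q=1: 1
p=1, q=0: 0
p=1, q=1: 1
Count of True = 2

2


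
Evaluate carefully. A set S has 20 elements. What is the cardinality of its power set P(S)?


The power set of a set with n elements has 2^n elements.
|P(S)| = 2^20 = 1048576

1048576


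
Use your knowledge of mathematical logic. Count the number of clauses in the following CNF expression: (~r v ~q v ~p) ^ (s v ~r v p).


A CNF formula is a conjunction of clauses.
Clauses are separated by ^.
Counting the conjuncts: 2 clauses.

2


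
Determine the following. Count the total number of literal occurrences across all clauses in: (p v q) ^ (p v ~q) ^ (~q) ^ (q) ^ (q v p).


Counting literals in each clause:
Clause 1: 2 literal(s)
Clause 2: 2 literal(s)
Clause 3: 1 literal(s)
Clause 4: 1 literal(s)
Clause 5: 2 literal(s)
Total = 8

8


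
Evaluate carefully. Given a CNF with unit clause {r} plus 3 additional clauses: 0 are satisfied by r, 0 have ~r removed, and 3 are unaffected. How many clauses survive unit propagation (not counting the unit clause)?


Satisfied (removed): 0
Shortened (remain): 0
Unchanged (remain): 3
Remaining = 0 + 3 = 3

3


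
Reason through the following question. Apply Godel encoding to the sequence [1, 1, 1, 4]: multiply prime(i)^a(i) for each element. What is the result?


Encode each element as an exponent of the corresponding prime:
  2^1 = 2
  3^1 = 3
  5^1 = 5
  7^4 = 2401
Product = 2 * 3 * 5 * 2401 = 72030

72030


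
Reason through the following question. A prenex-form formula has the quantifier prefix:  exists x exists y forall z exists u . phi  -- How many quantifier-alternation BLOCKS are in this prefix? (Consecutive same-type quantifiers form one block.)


Quantifier-type sequence: E E A E  (A=forall, E=exists)
Group into maximal same-type runs:
  Ex2 | Ax1 | Ex1
Number of blocks = 3

3


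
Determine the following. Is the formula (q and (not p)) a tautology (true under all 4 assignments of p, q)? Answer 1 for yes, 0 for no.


Check all 4 assignments:
p=0, q=0: 0
p=0, q=1: 1
p=1, q=0: 0
p=1, q=1: 0
Satisfying count = 1/4.
Tautology iff count = 4: no.

0


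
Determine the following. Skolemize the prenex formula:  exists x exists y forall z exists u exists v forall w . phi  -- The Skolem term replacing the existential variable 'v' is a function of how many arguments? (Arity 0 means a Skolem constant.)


Quantifier prefix: exists x exists y forall z exists u exists v forall w
'v' is existentially quantified at position 5.
Universal variables preceding it: z
Skolem function arity = 1

1


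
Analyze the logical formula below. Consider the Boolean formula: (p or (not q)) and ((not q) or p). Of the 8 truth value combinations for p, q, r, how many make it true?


Evaluate all 8 assignments for p, q, r:
p=0, q=0, r=0: 1
p=0, q=0, r=1: 1
p=0, q=1, r=0: 0
p=0, q=1, r=1: 0
p=1, q=0, r=0: 1
p=1, q=0, r=1: 1
p=1, q=1, r=0: 1
p=1, q=1, r=1: 1
Satisfying count = 6

6


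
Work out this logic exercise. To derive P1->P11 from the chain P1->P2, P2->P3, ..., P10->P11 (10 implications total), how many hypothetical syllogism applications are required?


With 10 implications in a chain connecting 11 propositions:
P1->P2, P2->P3, ..., P10->P11
Steps needed = (number of implications) - 1 = 10 - 1 = 9

9


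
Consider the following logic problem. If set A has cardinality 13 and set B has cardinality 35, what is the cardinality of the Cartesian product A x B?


The Cartesian product A x B contains all ordered pairs (a, b).
|A x B| = |A| * |B| = 13 * 35 = 455

455


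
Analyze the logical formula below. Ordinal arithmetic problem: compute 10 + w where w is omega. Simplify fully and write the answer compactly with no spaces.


Compute 10 + w.
Ordinal + is associative but NOT commutative; for finite n>0, n + w = w but w + n stays w+n.
Any finite left addend is absorbed by w on the right: 10 + w = w.
Result = w

w


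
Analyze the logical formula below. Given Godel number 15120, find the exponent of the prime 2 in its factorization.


Factorize 15120 by dividing by 2 repeatedly.
Division steps: 2 divides 15120 exactly 4 time(s).
Exponent of 2 = 4

4


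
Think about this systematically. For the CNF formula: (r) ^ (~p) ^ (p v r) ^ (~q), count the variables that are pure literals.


Check each variable for pure literal status:
p: mixed (not pure)
q: pure negative
r: pure positive
Pure literal count = 2

2


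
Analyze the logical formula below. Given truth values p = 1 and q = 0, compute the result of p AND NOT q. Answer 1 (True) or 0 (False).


p = 1, q = 0
Operation: p AND NOT q
Evaluate: 1 AND NOT 0 = 1

1


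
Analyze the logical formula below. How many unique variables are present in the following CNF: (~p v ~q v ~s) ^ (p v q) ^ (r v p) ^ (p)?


Identify each variable that appears in the formula.
Variables found: p, q, r, s
Count = 4

4


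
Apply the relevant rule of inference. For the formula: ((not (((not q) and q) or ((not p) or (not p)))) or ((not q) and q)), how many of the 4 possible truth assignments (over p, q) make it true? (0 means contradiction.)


Check all 4 assignments:
p=0, q=0: 0
p=0, q=1: 0
p=1, q=0: 1
p=1, q=1: 1
Count of True = 2

2


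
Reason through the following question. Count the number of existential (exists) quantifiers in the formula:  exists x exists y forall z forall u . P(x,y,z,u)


Quantifier prefix: exists x exists y forall z forall u
Mark each quantifier type:
  E E U U
Universal count = 2, Existential count = 2
Asked for existential (exists) quantifiers: 2

2


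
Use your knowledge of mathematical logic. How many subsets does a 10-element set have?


The power set of a set with n elements has 2^n elements.
|P(S)| = 2^10 = 1024

1024


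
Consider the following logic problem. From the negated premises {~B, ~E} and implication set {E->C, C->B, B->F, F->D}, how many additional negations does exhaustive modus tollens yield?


Initial negated facts: {~B, ~E}
Apply modus tollens to closure:
  ~B and C->B  =>  ~C
Final negated: {~B, ~C, ~E}
New negations: {~C}
Count = 1

1


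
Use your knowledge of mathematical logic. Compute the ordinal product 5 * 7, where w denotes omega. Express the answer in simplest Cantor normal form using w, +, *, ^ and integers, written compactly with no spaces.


Compute 5 * 7.
Ordinal * is associative and left-distributive over +, but NOT commutative; for finite n>1, n*w = w but w*n stays w*n.
Both finite; ordinal * agrees with natural *: 5 * 7 = 35.
Result = 35

35


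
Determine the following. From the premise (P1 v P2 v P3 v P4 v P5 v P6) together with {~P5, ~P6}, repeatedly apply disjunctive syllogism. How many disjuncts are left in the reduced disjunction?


Original disjuncts (6): P1, P2, P3, P4, P5, P6
Negated (eliminate): ~P5, ~P6
Remaining disjuncts: P1, P2, P3, P4
Count = 6 - 2 = 4

4


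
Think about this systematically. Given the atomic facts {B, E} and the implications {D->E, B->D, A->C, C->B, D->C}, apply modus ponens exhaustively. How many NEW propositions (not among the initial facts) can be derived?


Initial facts: {B, E}
Apply modus ponens to closure:
  B and B->D  =>  D
  D and D->C  =>  C
Final known: {B, C, D, E}
New propositions: {C, D}
Count = 2

2


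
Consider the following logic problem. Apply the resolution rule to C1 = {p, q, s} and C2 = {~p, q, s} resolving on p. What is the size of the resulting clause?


Remove p from C1 and ~p from C2.
C1 remainder: {q, s}
C2 remainder: {q, s}
Union (resolvent): {q, s}
Resolvent has 2 literal(s).

2


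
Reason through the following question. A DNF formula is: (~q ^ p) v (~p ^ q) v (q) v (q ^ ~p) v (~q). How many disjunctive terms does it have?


A DNF formula is a disjunction of terms (conjunctions).
Terms are separated by v.
Counting the disjuncts: 5 terms.

5


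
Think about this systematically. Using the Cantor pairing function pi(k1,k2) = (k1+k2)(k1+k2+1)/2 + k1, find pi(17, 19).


k1 + k2 = 36
(k1+k2)(k1+k2+1)/2 = 36 * 37 / 2 = 666
pi = 666 + 17 = 683

683


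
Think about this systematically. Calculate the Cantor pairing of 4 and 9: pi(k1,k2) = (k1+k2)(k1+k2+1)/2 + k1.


k1 + k2 = 13
(k1+k2)(k1+k2+1)/2 = 13 * 14 / 2 = 91
pi = 91 + 4 = 95

95


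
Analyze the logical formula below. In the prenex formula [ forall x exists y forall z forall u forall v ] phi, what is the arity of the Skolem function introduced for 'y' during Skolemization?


Quantifier prefix: forall x exists y forall z forall u forall v
'y' is existentially quantified at position 2.
Universal variables preceding it: x
Skolem function arity = 1

1


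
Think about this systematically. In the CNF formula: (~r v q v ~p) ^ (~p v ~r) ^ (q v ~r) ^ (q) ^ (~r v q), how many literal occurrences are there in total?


Counting literals in each clause:
Clause 1: 3 literal(s)
Clause 2: 2 literal(s)
Clause 3: 2 literal(s)
Clause 4: 1 literal(s)
Clause 5: 2 literal(s)
Total = 10

10


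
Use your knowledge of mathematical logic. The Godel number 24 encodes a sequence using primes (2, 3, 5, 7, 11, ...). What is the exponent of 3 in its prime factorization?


Factorize 24 by dividing by 3 repeatedly.
Division steps: 3 divides 24 exactly 1 time(s).
Exponent of 3 = 1

1


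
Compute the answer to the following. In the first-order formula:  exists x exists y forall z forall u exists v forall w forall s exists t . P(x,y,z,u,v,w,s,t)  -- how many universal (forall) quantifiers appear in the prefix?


Quantifier prefix: exists x exists y forall z forall u exists v forall w forall s exists t
Mark each quantifier type:
  E E U U E U U E
Universal count = 4, Existential count = 4
Asked for universal (forall) quantifiers: 4

4


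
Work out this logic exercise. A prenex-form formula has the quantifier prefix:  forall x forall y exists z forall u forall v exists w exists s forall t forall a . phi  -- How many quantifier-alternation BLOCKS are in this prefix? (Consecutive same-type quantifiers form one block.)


Quantifier-type sequence: A A E A A E E A A  (A=forall, E=exists)
Group into maximal same-type runs:
  Ax2 | Ex1 | Ax2 | Ex2 | Ax2
Number of blocks = 5

5


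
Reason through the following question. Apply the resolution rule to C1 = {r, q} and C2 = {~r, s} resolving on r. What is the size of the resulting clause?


Remove r from C1 and ~r from C2.
C1 remainder: {q}
C2 remainder: {s}
Union (resolvent): {q, s}
Resolvent has 2 literal(s).

2
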